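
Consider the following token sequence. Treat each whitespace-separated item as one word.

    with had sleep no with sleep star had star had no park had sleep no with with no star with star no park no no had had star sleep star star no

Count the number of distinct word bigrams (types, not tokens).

23

32 tokens → 31 bigram windows in total.
Repeated bigrams (each contributes count−1 duplicates):
  had sleep: 2
  had star: 2
  no park: 2
  no with: 2
  sleep no: 2
  sleep star: 2
  star had: 2
  star no: 2
8 duplicate windows → 31 − 8 = 23 distinct.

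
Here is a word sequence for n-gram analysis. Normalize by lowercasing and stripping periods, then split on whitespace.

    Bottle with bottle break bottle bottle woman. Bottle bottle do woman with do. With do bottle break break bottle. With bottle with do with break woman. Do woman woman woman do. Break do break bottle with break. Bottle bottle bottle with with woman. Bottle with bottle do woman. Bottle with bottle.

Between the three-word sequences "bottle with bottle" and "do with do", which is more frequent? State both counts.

"bottle with bottle" (4 vs 1)

"bottle with bottle": 4 occurrences
"do with do": 1 occurrence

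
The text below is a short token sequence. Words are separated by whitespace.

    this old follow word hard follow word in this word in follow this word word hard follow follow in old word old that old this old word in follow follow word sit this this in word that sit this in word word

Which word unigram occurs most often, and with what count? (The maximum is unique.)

Unigram frequencies (highest first):
  word: 11
  this: 7
  follow: 7
  in: 6
  old: 5
  hard: 2
  … (2 more, each ≤ 2)

"word", 11 times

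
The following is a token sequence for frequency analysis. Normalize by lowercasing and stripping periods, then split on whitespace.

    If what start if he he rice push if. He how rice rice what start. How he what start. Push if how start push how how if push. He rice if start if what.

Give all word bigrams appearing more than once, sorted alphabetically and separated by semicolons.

Bigram counts meeting the condition (more than once):
  he rice: 2
  if he: 2
  if what: 2
  push if: 2
  start if: 2
  start push: 2
  what start: 3

he rice; if he; if what; push if; start if; start push; what start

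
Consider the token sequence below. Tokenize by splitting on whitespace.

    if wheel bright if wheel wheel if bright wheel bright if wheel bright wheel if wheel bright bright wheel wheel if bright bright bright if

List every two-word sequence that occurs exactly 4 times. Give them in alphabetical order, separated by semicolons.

Bigram counts meeting the condition (exactly 4 times):
  if wheel: 4
  wheel bright: 4

if wheel; wheel bright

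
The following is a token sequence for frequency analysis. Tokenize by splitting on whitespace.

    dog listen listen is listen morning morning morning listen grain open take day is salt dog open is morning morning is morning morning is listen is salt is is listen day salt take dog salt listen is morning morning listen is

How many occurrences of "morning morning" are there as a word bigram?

Scanning the 40 overlapping bigram windows for "morning morning":
  position 6–7: morning morning
  position 7–8: morning morning
  position 19–20: morning morning
  position 22–23: morning morning
  position 38–39: morning morning

5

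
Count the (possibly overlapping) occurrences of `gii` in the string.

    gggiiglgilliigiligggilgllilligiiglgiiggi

3

Sliding a length-3 window over the 40 characters (38 positions):
  position 3–5: gii
  position 30–32: gii
  position 35–37: gii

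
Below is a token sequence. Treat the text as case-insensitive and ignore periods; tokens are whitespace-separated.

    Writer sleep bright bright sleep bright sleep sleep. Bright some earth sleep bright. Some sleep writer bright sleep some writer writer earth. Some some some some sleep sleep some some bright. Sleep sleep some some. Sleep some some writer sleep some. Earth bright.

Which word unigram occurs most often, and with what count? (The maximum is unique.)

"some", 14 times

Unigram frequencies (highest first):
  some: 14
  sleep: 13
  bright: 8
  writer: 5
  earth: 3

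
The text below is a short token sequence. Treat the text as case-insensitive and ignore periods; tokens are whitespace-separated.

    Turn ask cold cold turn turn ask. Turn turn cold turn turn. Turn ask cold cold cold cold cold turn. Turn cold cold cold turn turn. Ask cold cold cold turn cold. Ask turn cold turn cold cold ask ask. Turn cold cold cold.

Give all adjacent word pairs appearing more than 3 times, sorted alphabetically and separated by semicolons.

cold cold; cold turn; turn ask; turn cold; turn turn

Bigram counts meeting the condition (more than 3 times):
  cold cold: 12
  cold turn: 6
  turn ask: 4
  turn cold: 6
  turn turn: 6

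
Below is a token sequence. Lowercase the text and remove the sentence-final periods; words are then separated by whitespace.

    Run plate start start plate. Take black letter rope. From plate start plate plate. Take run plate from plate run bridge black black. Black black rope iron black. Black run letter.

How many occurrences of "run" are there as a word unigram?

Scanning the 31 tokens for "run":
  position 1: run
  position 16: run
  position 20: run
  position 30: run

4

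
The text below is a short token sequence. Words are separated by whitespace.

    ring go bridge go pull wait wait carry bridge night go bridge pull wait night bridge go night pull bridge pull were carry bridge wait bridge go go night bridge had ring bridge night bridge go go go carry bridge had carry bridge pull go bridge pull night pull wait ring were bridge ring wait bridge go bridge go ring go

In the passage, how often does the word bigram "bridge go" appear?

Scanning the 60 overlapping bigram windows for "bridge go":
  position 3–4: bridge go
  position 16–17: bridge go
  position 26–27: bridge go
  position 35–36: bridge go
  position 56–57: bridge go
  position 58–59: bridge go

6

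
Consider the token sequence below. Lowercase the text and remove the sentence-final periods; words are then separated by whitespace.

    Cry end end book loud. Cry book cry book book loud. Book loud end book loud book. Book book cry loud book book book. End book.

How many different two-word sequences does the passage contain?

26 tokens → 25 bigram windows in total.
Repeated bigrams (each contributes count−1 duplicates):
  book book: 5
  book loud: 4
  end book: 3
  loud book: 3
  book cry: 2
  cry book: 2
13 duplicate windows → 25 − 13 = 12 distinct.

12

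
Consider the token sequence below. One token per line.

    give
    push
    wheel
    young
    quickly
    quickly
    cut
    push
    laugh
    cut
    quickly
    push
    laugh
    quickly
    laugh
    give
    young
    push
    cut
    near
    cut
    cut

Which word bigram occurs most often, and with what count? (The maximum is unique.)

Bigram frequencies (highest first):
  push laugh: 2
  give push: 1
  push wheel: 1
  wheel young: 1
  young quickly: 1
  quickly quickly: 1
  … (14 more, each ≤ 1)

"push laugh", 2 times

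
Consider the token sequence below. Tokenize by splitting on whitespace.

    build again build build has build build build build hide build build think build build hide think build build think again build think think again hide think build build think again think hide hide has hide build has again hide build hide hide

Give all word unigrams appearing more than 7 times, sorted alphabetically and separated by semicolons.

build; hide; think

Unigram counts meeting the condition (more than 7 times):
  build: 18
  hide: 9
  think: 8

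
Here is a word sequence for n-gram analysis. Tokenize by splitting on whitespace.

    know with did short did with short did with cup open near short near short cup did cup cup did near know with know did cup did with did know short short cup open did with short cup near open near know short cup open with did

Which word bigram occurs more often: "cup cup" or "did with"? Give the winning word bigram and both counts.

"cup cup": 1 occurrence
"did with": 4 occurrences

"did with" (4 vs 1)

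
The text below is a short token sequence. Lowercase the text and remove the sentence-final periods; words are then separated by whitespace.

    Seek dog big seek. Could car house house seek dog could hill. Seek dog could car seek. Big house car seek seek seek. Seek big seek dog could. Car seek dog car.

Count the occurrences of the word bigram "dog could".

Scanning the 31 overlapping bigram windows for "dog could":
  position 10–11: dog could
  position 14–15: dog could
  position 27–28: dog could

3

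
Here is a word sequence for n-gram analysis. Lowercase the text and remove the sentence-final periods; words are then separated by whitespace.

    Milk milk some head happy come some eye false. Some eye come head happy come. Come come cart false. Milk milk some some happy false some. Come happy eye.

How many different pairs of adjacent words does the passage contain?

21

29 tokens → 28 bigram windows in total.
Repeated bigrams (each contributes count−1 duplicates):
  come come: 2
  false some: 2
  happy come: 2
  head happy: 2
  milk milk: 2
  milk some: 2
  some eye: 2
7 duplicate windows → 28 − 7 = 21 distinct.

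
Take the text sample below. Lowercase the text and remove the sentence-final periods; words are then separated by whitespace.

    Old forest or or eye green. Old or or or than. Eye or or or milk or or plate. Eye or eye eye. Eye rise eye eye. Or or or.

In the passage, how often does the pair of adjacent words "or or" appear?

8

Scanning the 29 overlapping bigram windows for "or or":
  position 3–4: or or
  position 8–9: or or
  position 9–10: or or
  position 13–14: or or
  position 14–15: or or
  position 17–18: or or
  position 28–29: or or
  position 29–30: or or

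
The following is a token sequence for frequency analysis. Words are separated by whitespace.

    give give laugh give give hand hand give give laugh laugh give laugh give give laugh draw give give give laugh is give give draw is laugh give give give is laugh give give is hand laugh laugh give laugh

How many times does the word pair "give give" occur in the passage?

Scanning the 39 overlapping bigram windows for "give give":
  position 1–2: give give
  position 4–5: give give
  position 8–9: give give
  position 14–15: give give
  position 18–19: give give
  position 19–20: give give
  position 23–24: give give
  position 28–29: give give
  position 29–30: give give
  position 33–34: give give

10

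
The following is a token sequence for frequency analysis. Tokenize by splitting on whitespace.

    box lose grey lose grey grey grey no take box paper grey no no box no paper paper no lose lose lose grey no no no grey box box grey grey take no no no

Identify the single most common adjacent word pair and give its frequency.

Bigram frequencies (highest first):
  no no: 5
  lose grey: 3
  grey grey: 3
  grey no: 3
  lose lose: 2
  box lose: 1
  … (17 more, each ≤ 1)

"no no", 5 times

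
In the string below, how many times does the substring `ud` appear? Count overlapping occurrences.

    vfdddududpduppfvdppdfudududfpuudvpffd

6

Sliding a length-2 window over the 37 characters (36 positions):
  position 6–7: ud
  position 8–9: ud
  position 22–23: ud
  position 24–25: ud
  position 26–27: ud
  position 31–32: ud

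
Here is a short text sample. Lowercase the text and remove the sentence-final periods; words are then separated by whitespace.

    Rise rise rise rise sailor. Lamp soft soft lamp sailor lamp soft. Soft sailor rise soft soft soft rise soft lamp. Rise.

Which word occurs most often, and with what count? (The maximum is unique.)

Unigram frequencies (highest first):
  soft: 8
  rise: 7
  lamp: 4
  sailor: 3

"soft", 8 times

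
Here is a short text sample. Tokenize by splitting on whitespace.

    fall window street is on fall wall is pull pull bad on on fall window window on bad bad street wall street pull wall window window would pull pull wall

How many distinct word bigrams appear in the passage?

30 tokens → 29 bigram windows in total.
Repeated bigrams (each contributes count−1 duplicates):
  fall window: 2
  on fall: 2
  pull pull: 2
  pull wall: 2
  window window: 2
5 duplicate windows → 29 − 5 = 24 distinct.

24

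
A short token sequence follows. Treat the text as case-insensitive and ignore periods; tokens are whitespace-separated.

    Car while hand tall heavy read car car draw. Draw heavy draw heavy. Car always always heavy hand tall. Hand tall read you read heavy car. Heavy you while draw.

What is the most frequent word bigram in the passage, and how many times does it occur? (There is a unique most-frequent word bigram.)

"hand tall", 3 times

Bigram frequencies (highest first):
  hand tall: 3
  draw heavy: 2
  heavy car: 2
  car while: 1
  while hand: 1
  tall heavy: 1
  … (19 more, each ≤ 1)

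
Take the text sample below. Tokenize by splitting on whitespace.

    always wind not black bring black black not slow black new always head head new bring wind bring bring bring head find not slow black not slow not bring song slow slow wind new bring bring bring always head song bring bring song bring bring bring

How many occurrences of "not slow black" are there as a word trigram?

Scanning the 44 overlapping trigram windows for "not slow black":
  position 8–10: not slow black
  position 23–25: not slow black

2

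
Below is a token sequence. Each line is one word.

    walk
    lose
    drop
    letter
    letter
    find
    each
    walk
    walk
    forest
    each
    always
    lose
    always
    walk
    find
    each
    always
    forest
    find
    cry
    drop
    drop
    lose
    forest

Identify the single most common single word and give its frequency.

"walk", 4 times

Unigram frequencies (highest first):
  walk: 4
  lose: 3
  drop: 3
  find: 3
  each: 3
  forest: 3
  … (3 more, each ≤ 3)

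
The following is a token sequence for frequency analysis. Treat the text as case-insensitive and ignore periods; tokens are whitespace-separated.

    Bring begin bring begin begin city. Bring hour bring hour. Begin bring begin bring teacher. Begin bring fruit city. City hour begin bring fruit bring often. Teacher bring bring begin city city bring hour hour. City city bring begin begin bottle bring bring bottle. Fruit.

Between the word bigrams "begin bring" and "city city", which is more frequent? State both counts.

"begin bring" (5 vs 3)

"begin bring": 5 occurrences
"city city": 3 occurrences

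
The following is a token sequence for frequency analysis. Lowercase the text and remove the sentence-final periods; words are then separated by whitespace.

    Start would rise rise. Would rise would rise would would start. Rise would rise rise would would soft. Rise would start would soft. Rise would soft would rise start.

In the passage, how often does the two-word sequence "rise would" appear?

Scanning the 28 overlapping bigram windows for "rise would":
  position 4–5: rise would
  position 6–7: rise would
  position 8–9: rise would
  position 12–13: rise would
  position 15–16: rise would
  position 19–20: rise would
  position 24–25: rise would

7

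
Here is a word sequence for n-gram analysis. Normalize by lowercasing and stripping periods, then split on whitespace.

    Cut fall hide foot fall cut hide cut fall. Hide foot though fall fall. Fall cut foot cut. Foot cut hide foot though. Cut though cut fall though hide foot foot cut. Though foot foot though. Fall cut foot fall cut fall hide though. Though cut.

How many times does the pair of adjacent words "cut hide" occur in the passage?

Scanning the 45 overlapping bigram windows for "cut hide":
  position 6–7: cut hide
  position 20–21: cut hide

2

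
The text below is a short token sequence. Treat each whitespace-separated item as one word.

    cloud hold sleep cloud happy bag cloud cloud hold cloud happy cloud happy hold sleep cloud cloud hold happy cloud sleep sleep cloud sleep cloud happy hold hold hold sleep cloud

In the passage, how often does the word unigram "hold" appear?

Scanning the 31 tokens for "hold":
  position 2: hold
  position 9: hold
  position 14: hold
  position 18: hold
  position 27: hold
  position 28: hold
  position 29: hold

7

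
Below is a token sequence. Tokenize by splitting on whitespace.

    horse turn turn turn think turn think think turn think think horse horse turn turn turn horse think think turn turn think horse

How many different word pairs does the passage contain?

9

23 tokens → 22 bigram windows in total.
Repeated bigrams (each contributes count−1 duplicates):
  turn turn: 5
  turn think: 4
  think think: 3
  think turn: 3
  horse turn: 2
  think horse: 2
13 duplicate windows → 22 − 13 = 9 distinct.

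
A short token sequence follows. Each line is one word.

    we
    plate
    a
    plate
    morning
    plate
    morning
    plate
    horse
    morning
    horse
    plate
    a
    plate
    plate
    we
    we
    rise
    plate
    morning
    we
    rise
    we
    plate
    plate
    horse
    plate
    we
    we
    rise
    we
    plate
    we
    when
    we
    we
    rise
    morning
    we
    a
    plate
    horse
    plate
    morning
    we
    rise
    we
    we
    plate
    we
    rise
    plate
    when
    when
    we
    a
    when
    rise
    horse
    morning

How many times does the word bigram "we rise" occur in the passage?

6

Scanning the 59 overlapping bigram windows for "we rise":
  position 17–18: we rise
  position 21–22: we rise
  position 29–30: we rise
  position 36–37: we rise
  position 45–46: we rise
  position 50–51: we rise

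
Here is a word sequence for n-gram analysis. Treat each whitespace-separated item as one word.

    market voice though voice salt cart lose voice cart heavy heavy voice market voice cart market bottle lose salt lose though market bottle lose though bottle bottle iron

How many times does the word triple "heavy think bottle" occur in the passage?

Scanning the 26 overlapping trigram windows for "heavy think bottle":
  (none found)

0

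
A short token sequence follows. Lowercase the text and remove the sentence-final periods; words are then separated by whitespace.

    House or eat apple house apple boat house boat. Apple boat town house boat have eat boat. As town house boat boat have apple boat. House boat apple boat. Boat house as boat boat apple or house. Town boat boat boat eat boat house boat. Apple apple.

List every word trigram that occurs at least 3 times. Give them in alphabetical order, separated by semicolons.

Trigram counts meeting the condition (at least 3 times):
  boat house boat: 3
  house boat apple: 3

boat house boat; house boat apple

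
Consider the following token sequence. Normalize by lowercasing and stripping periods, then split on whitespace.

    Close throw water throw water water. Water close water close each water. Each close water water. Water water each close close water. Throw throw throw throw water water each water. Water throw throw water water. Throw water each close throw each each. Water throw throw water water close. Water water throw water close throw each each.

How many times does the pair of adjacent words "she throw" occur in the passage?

0

Scanning the 55 overlapping bigram windows for "she throw":
  (none found)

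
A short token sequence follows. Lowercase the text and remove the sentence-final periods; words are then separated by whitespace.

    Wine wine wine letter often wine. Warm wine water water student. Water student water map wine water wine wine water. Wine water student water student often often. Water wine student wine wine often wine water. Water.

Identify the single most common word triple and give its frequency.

Trigram frequencies (highest first):
  water student water: 3
  wine water water: 2
  student water student: 2
  wine water wine: 2
  wine wine wine: 1
  wine wine letter: 1
  … (23 more, each ≤ 1)

"water student water", 3 times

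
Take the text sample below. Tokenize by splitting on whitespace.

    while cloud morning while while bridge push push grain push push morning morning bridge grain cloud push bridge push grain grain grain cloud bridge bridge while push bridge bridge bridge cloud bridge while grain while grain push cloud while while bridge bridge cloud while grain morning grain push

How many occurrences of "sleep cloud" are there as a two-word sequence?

Scanning the 47 overlapping bigram windows for "sleep cloud":
  (none found)

0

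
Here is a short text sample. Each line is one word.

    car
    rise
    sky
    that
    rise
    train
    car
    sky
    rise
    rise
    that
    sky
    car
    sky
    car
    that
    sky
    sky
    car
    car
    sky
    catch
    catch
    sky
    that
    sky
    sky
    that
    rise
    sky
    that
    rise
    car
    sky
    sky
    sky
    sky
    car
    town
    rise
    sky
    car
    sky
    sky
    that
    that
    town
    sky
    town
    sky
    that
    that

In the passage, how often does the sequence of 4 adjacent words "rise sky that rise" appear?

2

Scanning the 49 overlapping 4-gram windows for "rise sky that rise":
  position 2–5: rise sky that rise
  position 29–32: rise sky that rise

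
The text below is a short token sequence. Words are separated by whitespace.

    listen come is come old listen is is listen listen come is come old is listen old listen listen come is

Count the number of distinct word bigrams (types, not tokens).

21 tokens → 20 bigram windows in total.
Repeated bigrams (each contributes count−1 duplicates):
  come is: 3
  listen come: 3
  come old: 2
  is come: 2
  is listen: 2
  listen listen: 2
  old listen: 2
9 duplicate windows → 20 − 9 = 11 distinct.

11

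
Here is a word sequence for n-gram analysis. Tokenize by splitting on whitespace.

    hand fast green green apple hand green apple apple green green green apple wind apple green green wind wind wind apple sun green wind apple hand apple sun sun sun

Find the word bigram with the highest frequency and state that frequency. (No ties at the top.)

Bigram frequencies (highest first):
  green green: 4
  green apple: 3
  wind apple: 3
  apple hand: 2
  apple green: 2
  green wind: 2
  … (10 more, each ≤ 2)

"green green", 4 times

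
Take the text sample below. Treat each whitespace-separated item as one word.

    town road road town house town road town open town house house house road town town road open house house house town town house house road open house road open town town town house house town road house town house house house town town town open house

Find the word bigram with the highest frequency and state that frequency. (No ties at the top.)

Bigram frequencies (highest first):
  house house: 8
  town town: 6
  town house: 5
  house town: 5
  town road: 4
  road town: 3
  … (7 more, each ≤ 3)

"house house", 8 times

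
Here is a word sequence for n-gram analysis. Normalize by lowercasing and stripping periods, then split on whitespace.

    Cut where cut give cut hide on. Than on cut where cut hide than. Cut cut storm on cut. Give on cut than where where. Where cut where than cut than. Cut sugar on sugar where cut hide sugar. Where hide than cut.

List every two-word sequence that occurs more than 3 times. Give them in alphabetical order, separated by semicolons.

Bigram counts meeting the condition (more than 3 times):
  than cut: 4
  where cut: 4

than cut; where cut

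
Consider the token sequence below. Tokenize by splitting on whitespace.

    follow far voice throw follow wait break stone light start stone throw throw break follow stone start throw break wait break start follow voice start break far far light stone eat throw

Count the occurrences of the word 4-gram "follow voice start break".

Scanning the 29 overlapping 4-gram windows for "follow voice start break":
  position 23–26: follow voice start break

1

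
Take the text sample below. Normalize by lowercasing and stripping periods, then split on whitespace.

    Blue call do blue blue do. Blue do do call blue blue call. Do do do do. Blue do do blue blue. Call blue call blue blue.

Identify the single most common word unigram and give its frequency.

"blue", 12 times

Unigram frequencies (highest first):
  blue: 12
  do: 10
  call: 5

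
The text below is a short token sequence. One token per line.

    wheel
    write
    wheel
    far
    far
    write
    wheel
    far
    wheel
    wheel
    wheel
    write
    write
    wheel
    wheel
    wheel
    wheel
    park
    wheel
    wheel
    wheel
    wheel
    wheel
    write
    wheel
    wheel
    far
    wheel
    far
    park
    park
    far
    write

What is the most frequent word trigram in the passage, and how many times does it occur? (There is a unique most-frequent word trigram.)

Trigram frequencies (highest first):
  wheel wheel wheel: 6
  wheel write wheel: 2
  write wheel far: 2
  wheel far wheel: 2
  wheel wheel write: 2
  write wheel wheel: 2
  … (15 more, each ≤ 1)

"wheel wheel wheel", 6 times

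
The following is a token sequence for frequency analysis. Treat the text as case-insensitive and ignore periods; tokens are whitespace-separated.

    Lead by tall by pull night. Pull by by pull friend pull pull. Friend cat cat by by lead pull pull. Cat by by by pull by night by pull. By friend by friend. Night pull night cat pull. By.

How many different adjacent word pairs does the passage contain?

24

40 tokens → 39 bigram windows in total.
Repeated bigrams (each contributes count−1 duplicates):
  by by: 4
  by pull: 4
  pull by: 4
  by friend: 2
  cat by: 2
  night pull: 2
  pull friend: 2
  pull night: 2
  … (1 more repeated)
15 duplicate windows → 39 − 15 = 24 distinct.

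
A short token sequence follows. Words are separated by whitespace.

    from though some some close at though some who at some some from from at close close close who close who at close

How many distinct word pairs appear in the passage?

23 tokens → 22 bigram windows in total.
Repeated bigrams (each contributes count−1 duplicates):
  at close: 2
  close close: 2
  close who: 2
  some some: 2
  though some: 2
  who at: 2
6 duplicate windows → 22 − 6 = 16 distinct.

16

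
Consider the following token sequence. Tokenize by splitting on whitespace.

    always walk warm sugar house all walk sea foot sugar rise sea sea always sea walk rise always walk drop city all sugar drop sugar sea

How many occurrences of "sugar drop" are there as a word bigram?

1

Scanning the 25 overlapping bigram windows for "sugar drop":
  position 23–24: sugar drop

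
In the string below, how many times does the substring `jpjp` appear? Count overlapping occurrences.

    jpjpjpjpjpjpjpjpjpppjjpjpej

9

Sliding a length-4 window over the 27 characters (24 positions):
  position 1–4: jpjp
  position 3–6: jpjp
  position 5–8: jpjp
  position 7–10: jpjp
  position 9–12: jpjp
  position 11–14: jpjp
  position 13–16: jpjp
  position 15–18: jpjp
  position 22–25: jpjp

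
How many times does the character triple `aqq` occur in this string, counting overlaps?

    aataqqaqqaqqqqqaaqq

Sliding a length-3 window over the 19 characters (17 positions):
  position 4–6: aqq
  position 7–9: aqq
  position 10–12: aqq
  position 17–19: aqq

4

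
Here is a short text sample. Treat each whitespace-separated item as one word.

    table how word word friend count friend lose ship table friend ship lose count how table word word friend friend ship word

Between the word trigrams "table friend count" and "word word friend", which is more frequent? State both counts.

"table friend count": 0 occurrences
"word word friend": 2 occurrences

"word word friend" (2 vs 0)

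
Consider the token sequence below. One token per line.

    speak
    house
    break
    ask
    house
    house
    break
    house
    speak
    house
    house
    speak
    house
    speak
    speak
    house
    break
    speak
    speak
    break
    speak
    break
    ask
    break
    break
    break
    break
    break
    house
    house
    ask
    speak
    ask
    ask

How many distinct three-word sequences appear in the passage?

28

34 tokens → 32 trigram windows in total.
Repeated trigrams (each contributes count−1 duplicates):
  break break break: 3
  house speak house: 2
  speak house break: 2
4 duplicate windows → 32 − 4 = 28 distinct.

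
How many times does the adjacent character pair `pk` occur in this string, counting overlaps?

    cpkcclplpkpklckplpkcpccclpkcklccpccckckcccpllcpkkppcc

Sliding a length-2 window over the 53 characters (52 positions):
  position 2–3: pk
  position 9–10: pk
  position 11–12: pk
  position 18–19: pk
  position 26–27: pk
  position 47–48: pk

6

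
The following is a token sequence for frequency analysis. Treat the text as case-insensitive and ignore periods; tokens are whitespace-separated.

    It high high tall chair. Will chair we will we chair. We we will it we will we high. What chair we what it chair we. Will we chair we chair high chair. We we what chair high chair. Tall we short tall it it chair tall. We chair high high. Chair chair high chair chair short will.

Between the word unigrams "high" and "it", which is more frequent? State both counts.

"high" (8 vs 5)

"high": 8 occurrences
"it": 5 occurrences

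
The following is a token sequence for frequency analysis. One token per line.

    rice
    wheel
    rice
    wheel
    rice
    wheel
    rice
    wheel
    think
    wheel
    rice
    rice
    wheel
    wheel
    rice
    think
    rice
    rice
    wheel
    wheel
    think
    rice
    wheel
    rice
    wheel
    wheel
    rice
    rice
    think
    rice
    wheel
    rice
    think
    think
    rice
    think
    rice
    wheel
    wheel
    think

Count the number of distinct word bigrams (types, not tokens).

40 tokens → 39 bigram windows in total.
Repeated bigrams (each contributes count−1 duplicates):
  rice wheel: 10
  wheel rice: 8
  think rice: 5
  rice think: 4
  wheel wheel: 4
  rice rice: 3
  wheel think: 3
30 duplicate windows → 39 − 30 = 9 distinct.

9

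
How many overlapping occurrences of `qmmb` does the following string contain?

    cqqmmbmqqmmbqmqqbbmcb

2

Sliding a length-4 window over the 21 characters (18 positions):
  position 3–6: qmmb
  position 9–12: qmmb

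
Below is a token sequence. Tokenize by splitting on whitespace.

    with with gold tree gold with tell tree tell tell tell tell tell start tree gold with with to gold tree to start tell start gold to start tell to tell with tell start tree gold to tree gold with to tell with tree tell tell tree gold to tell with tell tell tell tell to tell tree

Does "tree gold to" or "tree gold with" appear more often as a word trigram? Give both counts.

"tree gold with" (3 vs 2)

"tree gold to": 2 occurrences
"tree gold with": 3 occurrences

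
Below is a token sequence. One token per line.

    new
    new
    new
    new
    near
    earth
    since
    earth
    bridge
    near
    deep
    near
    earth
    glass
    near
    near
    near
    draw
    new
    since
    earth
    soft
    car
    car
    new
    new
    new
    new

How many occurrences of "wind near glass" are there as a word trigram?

0

Scanning the 26 overlapping trigram windows for "wind near glass":
  (none found)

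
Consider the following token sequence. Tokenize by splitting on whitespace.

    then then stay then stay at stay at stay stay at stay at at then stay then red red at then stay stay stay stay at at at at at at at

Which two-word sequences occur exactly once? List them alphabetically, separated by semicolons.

red at; red red; then red; then then

Bigram counts meeting the condition (exactly once):
  red at: 1
  red red: 1
  then red: 1
  then then: 1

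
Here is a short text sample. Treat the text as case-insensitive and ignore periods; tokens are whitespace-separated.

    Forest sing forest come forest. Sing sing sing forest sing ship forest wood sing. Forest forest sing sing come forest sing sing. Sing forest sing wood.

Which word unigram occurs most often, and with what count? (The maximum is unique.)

"sing", 12 times

Unigram frequencies (highest first):
  sing: 12
  forest: 9
  come: 2
  wood: 2
  ship: 1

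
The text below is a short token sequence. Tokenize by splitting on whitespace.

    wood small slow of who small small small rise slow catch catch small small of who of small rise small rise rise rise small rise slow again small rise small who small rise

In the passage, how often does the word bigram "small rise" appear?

6

Scanning the 32 overlapping bigram windows for "small rise":
  position 8–9: small rise
  position 18–19: small rise
  position 20–21: small rise
  position 24–25: small rise
  position 28–29: small rise
  position 32–33: small rise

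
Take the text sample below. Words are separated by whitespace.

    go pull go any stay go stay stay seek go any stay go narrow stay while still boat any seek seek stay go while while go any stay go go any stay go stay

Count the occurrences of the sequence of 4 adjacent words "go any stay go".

Scanning the 31 overlapping 4-gram windows for "go any stay go":
  position 3–6: go any stay go
  position 10–13: go any stay go
  position 26–29: go any stay go
  position 30–33: go any stay go

4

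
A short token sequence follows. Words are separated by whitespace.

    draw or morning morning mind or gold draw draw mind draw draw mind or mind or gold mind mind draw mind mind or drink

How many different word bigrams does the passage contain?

24 tokens → 23 bigram windows in total.
Repeated bigrams (each contributes count−1 duplicates):
  mind or: 4
  draw mind: 3
  draw draw: 2
  mind draw: 2
  mind mind: 2
  or gold: 2
9 duplicate windows → 23 − 9 = 14 distinct.

14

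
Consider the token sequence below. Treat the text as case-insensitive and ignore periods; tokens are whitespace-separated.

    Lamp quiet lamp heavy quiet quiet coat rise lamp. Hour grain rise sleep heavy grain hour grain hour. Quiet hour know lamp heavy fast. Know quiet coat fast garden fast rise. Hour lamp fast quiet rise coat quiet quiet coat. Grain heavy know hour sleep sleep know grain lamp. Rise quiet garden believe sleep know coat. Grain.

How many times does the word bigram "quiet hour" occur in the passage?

1

Scanning the 56 overlapping bigram windows for "quiet hour":
  position 19–20: quiet hour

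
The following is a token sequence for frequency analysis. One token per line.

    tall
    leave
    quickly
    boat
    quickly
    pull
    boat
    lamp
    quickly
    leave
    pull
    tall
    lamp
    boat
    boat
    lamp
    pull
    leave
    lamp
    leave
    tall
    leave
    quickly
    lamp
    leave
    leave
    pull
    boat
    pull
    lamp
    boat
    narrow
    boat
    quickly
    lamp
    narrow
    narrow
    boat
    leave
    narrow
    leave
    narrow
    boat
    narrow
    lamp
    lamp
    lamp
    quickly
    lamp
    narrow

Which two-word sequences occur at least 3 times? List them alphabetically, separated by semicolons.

Bigram counts meeting the condition (at least 3 times):
  narrow boat: 3
  quickly lamp: 3

narrow boat; quickly lamp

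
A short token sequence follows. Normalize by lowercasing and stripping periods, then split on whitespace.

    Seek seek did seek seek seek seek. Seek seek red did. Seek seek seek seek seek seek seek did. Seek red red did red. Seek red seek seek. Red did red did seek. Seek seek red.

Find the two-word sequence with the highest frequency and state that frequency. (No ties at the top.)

Bigram frequencies (highest first):
  seek seek: 15
  seek red: 5
  did seek: 4
  red did: 4
  seek did: 2
  did red: 2
  … (2 more, each ≤ 2)

"seek seek", 15 times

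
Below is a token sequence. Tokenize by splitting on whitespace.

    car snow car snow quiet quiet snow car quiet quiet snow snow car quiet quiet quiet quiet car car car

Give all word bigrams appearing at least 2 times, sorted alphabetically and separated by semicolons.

car car; car quiet; car snow; quiet quiet; quiet snow; snow car

Bigram counts meeting the condition (at least 2 times):
  car car: 2
  car quiet: 2
  car snow: 2
  quiet quiet: 5
  quiet snow: 2
  snow car: 3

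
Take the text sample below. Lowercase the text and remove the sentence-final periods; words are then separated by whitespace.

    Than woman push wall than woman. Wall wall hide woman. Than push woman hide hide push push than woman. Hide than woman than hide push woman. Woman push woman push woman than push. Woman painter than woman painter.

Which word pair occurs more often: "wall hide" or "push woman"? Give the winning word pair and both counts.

"wall hide": 1 occurrence
"push woman": 5 occurrences

"push woman" (5 vs 1)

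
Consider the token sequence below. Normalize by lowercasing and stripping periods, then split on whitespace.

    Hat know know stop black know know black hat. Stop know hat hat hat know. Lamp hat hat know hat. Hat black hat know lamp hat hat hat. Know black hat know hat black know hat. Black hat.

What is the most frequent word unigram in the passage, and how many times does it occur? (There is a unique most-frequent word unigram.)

Unigram frequencies (highest first):
  hat: 17
  know: 11
  black: 6
  stop: 2
  lamp: 2

"hat", 17 times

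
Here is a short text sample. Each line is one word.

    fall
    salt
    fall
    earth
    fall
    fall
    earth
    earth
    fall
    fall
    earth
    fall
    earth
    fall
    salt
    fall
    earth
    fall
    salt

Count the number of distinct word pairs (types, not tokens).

6

19 tokens → 18 bigram windows in total.
Repeated bigrams (each contributes count−1 duplicates):
  earth fall: 5
  fall earth: 5
  fall salt: 3
  fall fall: 2
  salt fall: 2
12 duplicate windows → 18 − 12 = 6 distinct.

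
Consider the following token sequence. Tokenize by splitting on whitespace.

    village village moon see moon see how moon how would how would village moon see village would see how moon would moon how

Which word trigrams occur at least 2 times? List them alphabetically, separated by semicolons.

see how moon; village moon see

Trigram counts meeting the condition (at least 2 times):
  see how moon: 2
  village moon see: 2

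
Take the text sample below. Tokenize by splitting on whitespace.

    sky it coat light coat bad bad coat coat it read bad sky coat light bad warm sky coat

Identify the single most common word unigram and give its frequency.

"coat", 6 times

Unigram frequencies (highest first):
  coat: 6
  bad: 4
  sky: 3
  it: 2
  light: 2
  read: 1
  … (1 more, each ≤ 1)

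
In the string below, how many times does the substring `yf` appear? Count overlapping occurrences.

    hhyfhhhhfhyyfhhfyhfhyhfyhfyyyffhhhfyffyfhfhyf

Sliding a length-2 window over the 45 characters (44 positions):
  position 3–4: yf
  position 12–13: yf
  position 29–30: yf
  position 36–37: yf
  position 39–40: yf
  position 44–45: yf

6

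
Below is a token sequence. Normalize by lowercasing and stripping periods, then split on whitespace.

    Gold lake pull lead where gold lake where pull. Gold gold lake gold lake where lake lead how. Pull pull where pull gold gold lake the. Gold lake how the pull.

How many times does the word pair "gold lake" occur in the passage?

6

Scanning the 30 overlapping bigram windows for "gold lake":
  position 1–2: gold lake
  position 6–7: gold lake
  position 11–12: gold lake
  position 13–14: gold lake
  position 24–25: gold lake
  position 27–28: gold lake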